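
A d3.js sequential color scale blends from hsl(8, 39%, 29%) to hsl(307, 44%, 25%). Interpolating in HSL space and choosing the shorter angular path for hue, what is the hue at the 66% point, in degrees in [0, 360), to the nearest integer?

Hue: 307 − 8 = 299°, but |299| > 180 so the shorter arc goes the other way: Δh = 299 − 360 = -61°.
H = 8 + 0.66 × (-61) = -32.26 → -32 → -32 mod 360 = 328°

328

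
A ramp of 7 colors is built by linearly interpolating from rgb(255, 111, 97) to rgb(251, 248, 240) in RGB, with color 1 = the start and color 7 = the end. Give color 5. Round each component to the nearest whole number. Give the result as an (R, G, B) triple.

(252, 202, 192)

With 7 swatches and endpoints inclusive, swatch 5 sits at t = (5 − 1)/(7 − 1) = 4/6 ≈ 0.6667.
R = 255 + 0.6667 × (251 − 255) = 252.333 → 252
G = 111 + 0.6667 × (248 − 111) = 202.338 → 202
B = 97 + 0.6667 × (240 − 97) = 192.338 → 192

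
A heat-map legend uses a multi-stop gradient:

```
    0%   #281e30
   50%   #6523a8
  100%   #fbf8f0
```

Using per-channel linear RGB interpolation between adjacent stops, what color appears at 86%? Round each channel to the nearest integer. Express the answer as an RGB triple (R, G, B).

86% lies between the 50% and 100% stops, so the local fraction is t = (86 − 50)/(100 − 50) = 36/50 ≈ 0.72.
#6523a8 → (101, 35, 168); #fbf8f0 → (251, 248, 240).
R = 101 + 0.72 × (251 − 101) = 209 → 209
G = 35 + 0.72 × (248 − 35) = 188.36 → 188
B = 168 + 0.72 × (240 − 168) = 219.84 → 220

(209, 188, 220)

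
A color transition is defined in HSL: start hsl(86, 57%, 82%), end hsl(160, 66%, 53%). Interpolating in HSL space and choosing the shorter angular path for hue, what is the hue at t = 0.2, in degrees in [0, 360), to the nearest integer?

Hue arc: Δh = 160 − 86 = 74° (|Δh| ≤ 180, already the shorter path).
H = 86 + 0.2 × (74) = 100.8 → 101°

101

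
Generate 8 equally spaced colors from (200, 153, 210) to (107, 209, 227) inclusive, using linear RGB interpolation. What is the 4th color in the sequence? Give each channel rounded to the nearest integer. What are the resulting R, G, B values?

(160, 177, 217)

With 8 swatches and endpoints inclusive, swatch 4 sits at t = (4 − 1)/(8 − 1) = 3/7 ≈ 0.4286.
R = 200 + 0.4286 × (107 − 200) = 160.14 → 160
G = 153 + 0.4286 × (209 − 153) = 177.002 → 177
B = 210 + 0.4286 × (227 − 210) = 217.286 → 217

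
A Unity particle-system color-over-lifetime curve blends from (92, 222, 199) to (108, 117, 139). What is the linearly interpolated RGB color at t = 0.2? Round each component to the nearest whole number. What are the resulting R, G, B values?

R = 92 + 0.2 × (108 − 92) = 92 + 0.2 × 16 = 95.2 → 95
G = 222 + 0.2 × (117 − 222) = 222 + 0.2 × -105 = 201 → 201
B = 199 + 0.2 × (139 − 199) = 199 + 0.2 × -60 = 187 → 187

(95, 201, 187)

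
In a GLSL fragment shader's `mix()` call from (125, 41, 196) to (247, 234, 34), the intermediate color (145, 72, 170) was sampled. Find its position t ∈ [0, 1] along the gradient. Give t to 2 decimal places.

0.16

Invert the lerp on the G channel (largest span, 193): t = (72 − 41) / (234 − 41) = 31/193 = 0.16062.
Check on R: (145 − 125)/(247 − 125) = 0.1639 ✓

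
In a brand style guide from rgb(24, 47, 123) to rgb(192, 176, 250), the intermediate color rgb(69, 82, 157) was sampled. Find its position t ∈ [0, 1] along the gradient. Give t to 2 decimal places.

Invert the lerp on the R channel (largest span, 168): t = (69 − 24) / (192 − 24) = 45/168 = 0.26786.
Check on G: (82 − 47)/(176 − 47) = 0.2713 ✓

0.27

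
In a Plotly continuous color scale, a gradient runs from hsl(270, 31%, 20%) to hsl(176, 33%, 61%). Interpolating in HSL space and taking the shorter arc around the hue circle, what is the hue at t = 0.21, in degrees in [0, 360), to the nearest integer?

250

Hue arc: Δh = 176 − 270 = -94° (|Δh| ≤ 180, already the shorter path).
H = 270 + 0.21 × (-94) = 250.26 → 250°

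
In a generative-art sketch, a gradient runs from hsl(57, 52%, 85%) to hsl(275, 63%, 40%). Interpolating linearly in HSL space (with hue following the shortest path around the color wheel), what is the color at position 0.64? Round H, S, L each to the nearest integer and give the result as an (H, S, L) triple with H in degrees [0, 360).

Hue: 275 − 57 = 218°, but |218| > 180 so the shorter arc goes the other way: Δh = 218 − 360 = -142°.
H = 57 + 0.64 × (-142) = -33.88 → -34 → -34 mod 360 = 326°
S = 52 + 0.64 × (63 − 52) = 59.04 → 59%
L = 85 + 0.64 × (40 − 85) = 56.2 → 56%

(326, 59, 56)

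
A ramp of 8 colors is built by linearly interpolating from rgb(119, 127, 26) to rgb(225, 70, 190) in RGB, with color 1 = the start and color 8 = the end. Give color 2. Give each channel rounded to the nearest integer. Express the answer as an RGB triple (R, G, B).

With 8 swatches and endpoints inclusive, swatch 2 sits at t = (2 − 1)/(8 − 1) = 1/7 ≈ 0.1429.
R = 119 + 0.1429 × (225 − 119) = 134.147 → 134
G = 127 + 0.1429 × (70 − 127) = 118.855 → 119
B = 26 + 0.1429 × (190 − 26) = 49.436 → 49

(134, 119, 49)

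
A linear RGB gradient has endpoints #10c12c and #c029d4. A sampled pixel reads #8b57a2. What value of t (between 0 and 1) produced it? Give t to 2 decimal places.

Invert the lerp on the R channel (largest span, 176): t = (139 − 16) / (192 − 16) = 123/176 = 0.69886.
Check on G: (87 − 193)/(41 − 193) = 0.6974 ✓

0.70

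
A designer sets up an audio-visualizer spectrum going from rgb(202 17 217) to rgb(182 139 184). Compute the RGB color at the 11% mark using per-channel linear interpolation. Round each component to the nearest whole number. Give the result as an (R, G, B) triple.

11% corresponds to t = 0.11.
R = 202 + 0.11 × (182 − 202) = 202 + 0.11 × -20 = 199.8 → 200
G = 17 + 0.11 × (139 − 17) = 17 + 0.11 × 122 = 30.42 → 30
B = 217 + 0.11 × (184 − 217) = 217 + 0.11 × -33 = 213.37 → 213
So the blended color is (200, 30, 213), about #c81ed5.

(200, 30, 213)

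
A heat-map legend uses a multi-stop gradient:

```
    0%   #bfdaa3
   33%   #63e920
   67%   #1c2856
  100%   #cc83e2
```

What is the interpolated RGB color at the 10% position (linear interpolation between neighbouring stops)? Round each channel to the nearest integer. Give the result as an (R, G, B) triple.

10% lies between the 0% and 33% stops, so the local fraction is t = (10 − 0)/(33 − 0) = 10/33 ≈ 0.303.
#bfdaa3 → (191, 218, 163); #63e920 → (99, 233, 32).
R = 191 + 0.303 × (99 − 191) = 163.124 → 163
G = 218 + 0.303 × (233 − 218) = 222.545 → 223
B = 163 + 0.303 × (32 − 163) = 123.307 → 123

(163, 223, 123)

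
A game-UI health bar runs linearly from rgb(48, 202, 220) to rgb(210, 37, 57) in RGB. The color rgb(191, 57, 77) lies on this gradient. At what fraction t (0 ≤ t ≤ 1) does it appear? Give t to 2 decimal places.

Invert the lerp on the G channel (largest span, 165): t = (57 − 202) / (37 − 202) = -145/-165 = 0.87879.
Check on R: (191 − 48)/(210 − 48) = 0.8827 ✓

0.88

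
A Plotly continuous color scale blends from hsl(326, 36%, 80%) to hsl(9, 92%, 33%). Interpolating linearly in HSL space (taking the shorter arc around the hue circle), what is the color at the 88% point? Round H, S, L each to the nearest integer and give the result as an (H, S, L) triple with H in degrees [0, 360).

(4, 85, 39)

Hue: 9 − 326 = -317°, but |-317| > 180 so the shorter arc goes the other way: Δh = -317 + 360 = 43°.
H = 326 + 0.88 × (43) = 363.84 → 364 → 364 mod 360 = 4°
S = 36 + 0.88 × (92 − 36) = 85.28 → 85%
L = 80 + 0.88 × (33 − 80) = 38.64 → 39%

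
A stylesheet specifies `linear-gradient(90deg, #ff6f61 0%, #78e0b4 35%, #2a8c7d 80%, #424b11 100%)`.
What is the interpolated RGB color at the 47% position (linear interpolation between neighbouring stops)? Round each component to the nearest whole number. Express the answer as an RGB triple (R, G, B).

(99, 202, 165)

47% lies between the 35% and 80% stops, so the local fraction is t = (47 − 35)/(80 − 35) = 12/45 ≈ 0.2667.
#78e0b4 → (120, 224, 180); #2a8c7d → (42, 140, 125).
R = 120 + 0.2667 × (42 − 120) = 99.197 → 99
G = 224 + 0.2667 × (140 − 224) = 201.597 → 202
B = 180 + 0.2667 × (125 − 180) = 165.332 → 165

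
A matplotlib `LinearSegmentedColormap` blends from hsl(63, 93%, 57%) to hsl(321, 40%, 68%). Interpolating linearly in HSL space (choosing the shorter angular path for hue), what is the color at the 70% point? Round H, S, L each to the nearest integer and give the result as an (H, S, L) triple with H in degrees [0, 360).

Hue: 321 − 63 = 258°, but |258| > 180 so the shorter arc goes the other way: Δh = 258 − 360 = -102°.
H = 63 + 0.7 × (-102) = -8.4 → -8 → -8 mod 360 = 352°
S = 93 + 0.7 × (40 − 93) = 55.9 → 56%
L = 57 + 0.7 × (68 − 57) = 64.7 → 65%

(352, 56, 65)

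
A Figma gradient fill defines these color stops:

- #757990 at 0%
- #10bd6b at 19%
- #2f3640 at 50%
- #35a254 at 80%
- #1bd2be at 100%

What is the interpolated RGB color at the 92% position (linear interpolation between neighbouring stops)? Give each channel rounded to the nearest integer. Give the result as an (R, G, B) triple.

92% lies between the 80% and 100% stops, so the local fraction is t = (92 − 80)/(100 − 80) = 12/20 ≈ 0.6.
#35a254 → (53, 162, 84); #1bd2be → (27, 210, 190).
R = 53 + 0.6 × (27 − 53) = 37.4 → 37
G = 162 + 0.6 × (210 − 162) = 190.8 → 191
B = 84 + 0.6 × (190 − 84) = 147.6 → 148

(37, 191, 148)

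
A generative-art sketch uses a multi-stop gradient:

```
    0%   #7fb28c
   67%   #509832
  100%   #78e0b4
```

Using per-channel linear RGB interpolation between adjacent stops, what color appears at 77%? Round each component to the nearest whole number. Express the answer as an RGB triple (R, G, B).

77% lies between the 67% and 100% stops, so the local fraction is t = (77 − 67)/(100 − 67) = 10/33 ≈ 0.303.
#509832 → (80, 152, 50); #78e0b4 → (120, 224, 180).
R = 80 + 0.303 × (120 − 80) = 92.12 → 92
G = 152 + 0.303 × (224 − 152) = 173.816 → 174
B = 50 + 0.303 × (180 − 50) = 89.39 → 89

(92, 174, 89)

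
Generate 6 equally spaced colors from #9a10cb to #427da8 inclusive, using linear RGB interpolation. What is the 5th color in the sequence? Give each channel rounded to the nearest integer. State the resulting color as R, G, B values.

With 6 swatches and endpoints inclusive, swatch 5 sits at t = (5 − 1)/(6 − 1) = 4/5 ≈ 0.8.
#9a10cb → (154, 16, 203); #427da8 → (66, 125, 168).
R = 154 + 0.8 × (66 − 154) = 83.6 → 84
G = 16 + 0.8 × (125 − 16) = 103.2 → 103
B = 203 + 0.8 × (168 − 203) = 175 → 175

(84, 103, 175)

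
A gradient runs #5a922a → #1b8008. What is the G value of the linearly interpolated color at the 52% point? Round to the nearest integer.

137

G₁ = 146 (from #5a922a), G₂ = 128 (from #1b8008).
G = 146 + 0.52 × (128 − 146) = 136.64 → 137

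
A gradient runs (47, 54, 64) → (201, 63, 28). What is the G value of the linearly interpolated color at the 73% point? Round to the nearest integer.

61

G = 54 + 0.73 × (63 − 54) = 60.57 → 61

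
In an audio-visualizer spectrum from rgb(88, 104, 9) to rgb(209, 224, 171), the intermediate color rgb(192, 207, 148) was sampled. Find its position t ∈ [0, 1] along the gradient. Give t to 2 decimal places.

0.86

Invert the lerp on the B channel (largest span, 162): t = (148 − 9) / (171 − 9) = 139/162 = 0.85802.
Check on R: (192 − 88)/(209 − 88) = 0.8595 ✓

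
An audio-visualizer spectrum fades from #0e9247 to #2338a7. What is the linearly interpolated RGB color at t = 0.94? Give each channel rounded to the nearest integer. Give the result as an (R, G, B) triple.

#0e9247 → (14, 146, 71); #2338a7 → (35, 56, 167).
R = 14 + 0.94 × (35 − 14) = 14 + 0.94 × 21 = 33.74 → 34
G = 146 + 0.94 × (56 − 146) = 146 + 0.94 × -90 = 61.4 → 61
B = 71 + 0.94 × (167 − 71) = 71 + 0.94 × 96 = 161.24 → 161
So the blended color is (34, 61, 161), about #223da1.

(34, 61, 161)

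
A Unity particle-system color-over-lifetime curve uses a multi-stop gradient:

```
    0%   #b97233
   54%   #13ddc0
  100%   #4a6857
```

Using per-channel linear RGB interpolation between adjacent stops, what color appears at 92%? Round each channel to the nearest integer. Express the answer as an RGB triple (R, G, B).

92% lies between the 54% and 100% stops, so the local fraction is t = (92 − 54)/(100 − 54) = 38/46 ≈ 0.8261.
#13ddc0 → (19, 221, 192); #4a6857 → (74, 104, 87).
R = 19 + 0.8261 × (74 − 19) = 64.435 → 64
G = 221 + 0.8261 × (104 − 221) = 124.346 → 124
B = 192 + 0.8261 × (87 − 192) = 105.26 → 105

(64, 124, 105)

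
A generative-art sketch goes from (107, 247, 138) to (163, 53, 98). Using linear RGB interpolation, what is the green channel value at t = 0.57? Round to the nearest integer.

136

G = 247 + 0.57 × (53 − 247) = 136.42 → 136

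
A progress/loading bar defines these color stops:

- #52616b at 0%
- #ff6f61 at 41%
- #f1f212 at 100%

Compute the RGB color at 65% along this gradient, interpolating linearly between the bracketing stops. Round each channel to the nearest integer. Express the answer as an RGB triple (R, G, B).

(249, 164, 65)

65% lies between the 41% and 100% stops, so the local fraction is t = (65 − 41)/(100 − 41) = 24/59 ≈ 0.4068.
#ff6f61 → (255, 111, 97); #f1f212 → (241, 242, 18).
R = 255 + 0.4068 × (241 − 255) = 249.305 → 249
G = 111 + 0.4068 × (242 − 111) = 164.291 → 164
B = 97 + 0.4068 × (18 − 97) = 64.863 → 65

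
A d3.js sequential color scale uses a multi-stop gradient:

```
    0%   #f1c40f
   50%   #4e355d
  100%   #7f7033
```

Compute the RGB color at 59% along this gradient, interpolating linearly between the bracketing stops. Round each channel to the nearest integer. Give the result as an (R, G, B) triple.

59% lies between the 50% and 100% stops, so the local fraction is t = (59 − 50)/(100 − 50) = 9/50 ≈ 0.18.
#4e355d → (78, 53, 93); #7f7033 → (127, 112, 51).
R = 78 + 0.18 × (127 − 78) = 86.82 → 87
G = 53 + 0.18 × (112 − 53) = 63.62 → 64
B = 93 + 0.18 × (51 − 93) = 85.44 → 85

(87, 64, 85)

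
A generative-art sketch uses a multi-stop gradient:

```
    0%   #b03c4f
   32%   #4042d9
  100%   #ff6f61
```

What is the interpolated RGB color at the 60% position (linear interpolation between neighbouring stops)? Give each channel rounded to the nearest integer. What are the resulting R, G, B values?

(143, 85, 168)

60% lies between the 32% and 100% stops, so the local fraction is t = (60 − 32)/(100 − 32) = 28/68 ≈ 0.4118.
#4042d9 → (64, 66, 217); #ff6f61 → (255, 111, 97).
R = 64 + 0.4118 × (255 − 64) = 142.654 → 143
G = 66 + 0.4118 × (111 − 66) = 84.531 → 85
B = 217 + 0.4118 × (97 − 217) = 167.584 → 168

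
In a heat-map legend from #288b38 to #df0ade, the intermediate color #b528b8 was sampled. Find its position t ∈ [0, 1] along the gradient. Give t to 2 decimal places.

0.77

Invert the lerp on the R channel (largest span, 183): t = (181 − 40) / (223 − 40) = 141/183 = 0.77049.
Check on G: (40 − 139)/(10 − 139) = 0.7674 ✓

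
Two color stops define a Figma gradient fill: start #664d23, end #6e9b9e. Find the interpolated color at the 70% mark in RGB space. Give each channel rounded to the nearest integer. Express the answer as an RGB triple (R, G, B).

(108, 132, 121)

#664d23 → (102, 77, 35); #6e9b9e → (110, 155, 158).
70% corresponds to t = 0.7.
R = 102 + 0.7 × (110 − 102) = 102 + 0.7 × 8 = 107.6 → 108
G = 77 + 0.7 × (155 − 77) = 77 + 0.7 × 78 = 131.6 → 132
B = 35 + 0.7 × (158 − 35) = 35 + 0.7 × 123 = 121.1 → 121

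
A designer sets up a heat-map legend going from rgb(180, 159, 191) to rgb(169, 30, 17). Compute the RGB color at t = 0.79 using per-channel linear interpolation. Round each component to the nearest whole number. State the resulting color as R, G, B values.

(171, 57, 54)

R = 180 + 0.79 × (169 − 180) = 180 + 0.79 × -11 = 171.31 → 171
G = 159 + 0.79 × (30 − 159) = 159 + 0.79 × -129 = 57.09 → 57
B = 191 + 0.79 × (17 − 191) = 191 + 0.79 × -174 = 53.54 → 54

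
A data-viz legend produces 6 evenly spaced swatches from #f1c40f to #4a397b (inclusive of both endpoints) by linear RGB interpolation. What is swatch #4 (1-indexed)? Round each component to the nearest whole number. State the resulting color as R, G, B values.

With 6 swatches and endpoints inclusive, swatch 4 sits at t = (4 − 1)/(6 − 1) = 3/5 ≈ 0.6.
#f1c40f → (241, 196, 15); #4a397b → (74, 57, 123).
R = 241 + 0.6 × (74 − 241) = 140.8 → 141
G = 196 + 0.6 × (57 − 196) = 112.6 → 113
B = 15 + 0.6 × (123 − 15) = 79.8 → 80

(141, 113, 80)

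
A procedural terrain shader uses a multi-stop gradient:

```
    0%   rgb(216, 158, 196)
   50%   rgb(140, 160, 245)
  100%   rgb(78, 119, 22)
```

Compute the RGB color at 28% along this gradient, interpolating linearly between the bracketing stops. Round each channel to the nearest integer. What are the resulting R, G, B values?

(173, 159, 223)

28% lies between the 0% and 50% stops, so the local fraction is t = (28 − 0)/(50 − 0) = 28/50 ≈ 0.56.
R = 216 + 0.56 × (140 − 216) = 173.44 → 173
G = 158 + 0.56 × (160 − 158) = 159.12 → 159
B = 196 + 0.56 × (245 − 196) = 223.44 → 223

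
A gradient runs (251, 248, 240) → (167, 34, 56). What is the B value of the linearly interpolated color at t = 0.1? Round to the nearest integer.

B = 240 + 0.1 × (56 − 240) = 221.6 → 222

222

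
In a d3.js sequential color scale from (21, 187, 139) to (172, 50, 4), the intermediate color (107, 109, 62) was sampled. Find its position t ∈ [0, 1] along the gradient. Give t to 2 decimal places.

Invert the lerp on the R channel (largest span, 151): t = (107 − 21) / (172 − 21) = 86/151 = 0.56954.
Check on G: (109 − 187)/(50 − 187) = 0.5693 ✓

0.57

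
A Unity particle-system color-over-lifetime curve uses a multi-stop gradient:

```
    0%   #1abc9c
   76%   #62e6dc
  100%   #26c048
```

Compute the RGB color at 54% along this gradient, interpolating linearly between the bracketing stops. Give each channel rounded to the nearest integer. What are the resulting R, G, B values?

(77, 218, 201)

54% lies between the 0% and 76% stops, so the local fraction is t = (54 − 0)/(76 − 0) = 54/76 ≈ 0.7105.
#1abc9c → (26, 188, 156); #62e6dc → (98, 230, 220).
R = 26 + 0.7105 × (98 − 26) = 77.156 → 77
G = 188 + 0.7105 × (230 − 188) = 217.841 → 218
B = 156 + 0.7105 × (220 − 156) = 201.472 → 201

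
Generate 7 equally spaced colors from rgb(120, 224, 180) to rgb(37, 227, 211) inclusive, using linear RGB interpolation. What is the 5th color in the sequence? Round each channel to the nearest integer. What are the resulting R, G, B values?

(65, 226, 201)

With 7 swatches and endpoints inclusive, swatch 5 sits at t = (5 − 1)/(7 − 1) = 4/6 ≈ 0.6667.
R = 120 + 0.6667 × (37 − 120) = 64.664 → 65
G = 224 + 0.6667 × (227 − 224) = 226 → 226
B = 180 + 0.6667 × (211 − 180) = 200.668 → 201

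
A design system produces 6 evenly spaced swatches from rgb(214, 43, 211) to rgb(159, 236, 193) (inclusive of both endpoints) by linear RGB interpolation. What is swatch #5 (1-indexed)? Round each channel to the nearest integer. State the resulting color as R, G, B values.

With 6 swatches and endpoints inclusive, swatch 5 sits at t = (5 − 1)/(6 − 1) = 4/5 ≈ 0.8.
R = 214 + 0.8 × (159 − 214) = 170 → 170
G = 43 + 0.8 × (236 − 43) = 197.4 → 197
B = 211 + 0.8 × (193 − 211) = 196.6 → 197

(170, 197, 197)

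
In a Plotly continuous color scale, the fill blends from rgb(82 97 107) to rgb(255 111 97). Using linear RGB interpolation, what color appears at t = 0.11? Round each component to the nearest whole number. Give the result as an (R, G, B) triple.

(101, 99, 106)

R = 82 + 0.11 × (255 − 82) = 82 + 0.11 × 173 = 101.03 → 101
G = 97 + 0.11 × (111 − 97) = 97 + 0.11 × 14 = 98.54 → 99
B = 107 + 0.11 × (97 − 107) = 107 + 0.11 × -10 = 105.9 → 106
So the blended color is (101, 99, 106), about #65636a.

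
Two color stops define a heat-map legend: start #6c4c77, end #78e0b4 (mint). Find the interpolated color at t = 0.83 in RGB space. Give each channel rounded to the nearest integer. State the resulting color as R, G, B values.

(118, 199, 170)

#6c4c77 → (108, 76, 119); #78e0b4 → (120, 224, 180).
R = 108 + 0.83 × (120 − 108) = 108 + 0.83 × 12 = 117.96 → 118
G = 76 + 0.83 × (224 − 76) = 76 + 0.83 × 148 = 198.84 → 199
B = 119 + 0.83 × (180 − 119) = 119 + 0.83 × 61 = 169.63 → 170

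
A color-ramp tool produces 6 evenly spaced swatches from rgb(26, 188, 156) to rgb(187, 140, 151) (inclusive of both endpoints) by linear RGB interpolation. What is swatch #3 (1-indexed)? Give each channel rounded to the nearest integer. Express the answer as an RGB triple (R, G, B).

(90, 169, 154)

With 6 swatches and endpoints inclusive, swatch 3 sits at t = (3 − 1)/(6 − 1) = 2/5 ≈ 0.4.
R = 26 + 0.4 × (187 − 26) = 90.4 → 90
G = 188 + 0.4 × (140 − 188) = 168.8 → 169
B = 156 + 0.4 × (151 − 156) = 154 → 154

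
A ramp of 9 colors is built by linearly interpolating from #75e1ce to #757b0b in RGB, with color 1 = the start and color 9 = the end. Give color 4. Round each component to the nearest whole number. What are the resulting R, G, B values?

With 9 swatches and endpoints inclusive, swatch 4 sits at t = (4 − 1)/(9 − 1) = 3/8 ≈ 0.375.
#75e1ce → (117, 225, 206); #757b0b → (117, 123, 11).
R = 117 + 0.375 × (117 − 117) = 117 → 117
G = 225 + 0.375 × (123 − 225) = 186.75 → 187
B = 206 + 0.375 × (11 − 206) = 132.875 → 133

(117, 187, 133)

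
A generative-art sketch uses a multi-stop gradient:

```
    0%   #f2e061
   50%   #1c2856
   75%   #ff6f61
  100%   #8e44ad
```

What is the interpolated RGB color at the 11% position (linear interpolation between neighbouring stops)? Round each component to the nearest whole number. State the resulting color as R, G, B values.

11% lies between the 0% and 50% stops, so the local fraction is t = (11 − 0)/(50 − 0) = 11/50 ≈ 0.22.
#f2e061 → (242, 224, 97); #1c2856 → (28, 40, 86).
R = 242 + 0.22 × (28 − 242) = 194.92 → 195
G = 224 + 0.22 × (40 − 224) = 183.52 → 184
B = 97 + 0.22 × (86 − 97) = 94.58 → 95

(195, 184, 95)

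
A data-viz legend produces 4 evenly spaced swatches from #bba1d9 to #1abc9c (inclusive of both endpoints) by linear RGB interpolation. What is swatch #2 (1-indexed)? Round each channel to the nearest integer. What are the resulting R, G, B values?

(133, 170, 197)

With 4 swatches and endpoints inclusive, swatch 2 sits at t = (2 − 1)/(4 − 1) = 1/3 ≈ 0.3333.
#bba1d9 → (187, 161, 217); #1abc9c → (26, 188, 156).
R = 187 + 0.3333 × (26 − 187) = 133.339 → 133
G = 161 + 0.3333 × (188 − 161) = 169.999 → 170
B = 217 + 0.3333 × (156 − 217) = 196.669 → 197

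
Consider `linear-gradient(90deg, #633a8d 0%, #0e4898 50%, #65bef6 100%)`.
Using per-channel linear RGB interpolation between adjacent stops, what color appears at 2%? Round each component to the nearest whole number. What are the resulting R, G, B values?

(96, 59, 141)

2% lies between the 0% and 50% stops, so the local fraction is t = (2 − 0)/(50 − 0) = 2/50 ≈ 0.04.
#633a8d → (99, 58, 141); #0e4898 → (14, 72, 152).
R = 99 + 0.04 × (14 − 99) = 95.6 → 96
G = 58 + 0.04 × (72 − 58) = 58.56 → 59
B = 141 + 0.04 × (152 − 141) = 141.44 → 141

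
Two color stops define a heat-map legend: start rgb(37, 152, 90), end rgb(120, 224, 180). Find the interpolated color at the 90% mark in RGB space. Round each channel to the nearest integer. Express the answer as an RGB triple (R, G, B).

(112, 217, 171)

90% corresponds to t = 0.9.
R = 37 + 0.9 × (120 − 37) = 37 + 0.9 × 83 = 111.7 → 112
G = 152 + 0.9 × (224 − 152) = 152 + 0.9 × 72 = 216.8 → 217
B = 90 + 0.9 × (180 − 90) = 90 + 0.9 × 90 = 171 → 171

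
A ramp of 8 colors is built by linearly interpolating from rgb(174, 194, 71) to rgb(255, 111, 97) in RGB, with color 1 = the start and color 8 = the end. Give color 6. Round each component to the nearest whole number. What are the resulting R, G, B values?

With 8 swatches and endpoints inclusive, swatch 6 sits at t = (6 − 1)/(8 − 1) = 5/7 ≈ 0.7143.
R = 174 + 0.7143 × (255 − 174) = 231.858 → 232
G = 194 + 0.7143 × (111 − 194) = 134.713 → 135
B = 71 + 0.7143 × (97 − 71) = 89.572 → 90

(232, 135, 90)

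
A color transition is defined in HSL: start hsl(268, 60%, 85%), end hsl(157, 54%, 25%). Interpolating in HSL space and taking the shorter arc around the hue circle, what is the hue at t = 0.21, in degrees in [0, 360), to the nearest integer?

245

Hue arc: Δh = 157 − 268 = -111° (|Δh| ≤ 180, already the shorter path).
H = 268 + 0.21 × (-111) = 244.69 → 245°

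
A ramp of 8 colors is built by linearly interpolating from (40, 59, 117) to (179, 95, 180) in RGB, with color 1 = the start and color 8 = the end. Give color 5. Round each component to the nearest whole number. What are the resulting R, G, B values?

(119, 80, 153)

With 8 swatches and endpoints inclusive, swatch 5 sits at t = (5 − 1)/(8 − 1) = 4/7 ≈ 0.5714.
R = 40 + 0.5714 × (179 − 40) = 119.425 → 119
G = 59 + 0.5714 × (95 − 59) = 79.57 → 80
B = 117 + 0.5714 × (180 − 117) = 152.998 → 153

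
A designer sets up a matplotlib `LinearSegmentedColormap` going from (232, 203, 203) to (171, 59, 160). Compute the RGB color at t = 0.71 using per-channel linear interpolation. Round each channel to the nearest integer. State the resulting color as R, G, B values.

R = 232 + 0.71 × (171 − 232) = 232 + 0.71 × -61 = 188.69 → 189
G = 203 + 0.71 × (59 − 203) = 203 + 0.71 × -144 = 100.76 → 101
B = 203 + 0.71 × (160 − 203) = 203 + 0.71 × -43 = 172.47 → 172

(189, 101, 172)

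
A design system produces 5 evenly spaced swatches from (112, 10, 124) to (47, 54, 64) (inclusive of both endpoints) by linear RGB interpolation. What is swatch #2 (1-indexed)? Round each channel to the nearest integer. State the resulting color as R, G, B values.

With 5 swatches and endpoints inclusive, swatch 2 sits at t = (2 − 1)/(5 − 1) = 1/4 ≈ 0.25.
R = 112 + 0.25 × (47 − 112) = 95.75 → 96
G = 10 + 0.25 × (54 − 10) = 21 → 21
B = 124 + 0.25 × (64 − 124) = 109 → 109

(96, 21, 109)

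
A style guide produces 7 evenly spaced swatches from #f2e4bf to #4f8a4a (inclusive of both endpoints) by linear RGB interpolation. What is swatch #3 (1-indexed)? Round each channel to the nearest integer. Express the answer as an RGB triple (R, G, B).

With 7 swatches and endpoints inclusive, swatch 3 sits at t = (3 − 1)/(7 − 1) = 2/6 ≈ 0.3333.
#f2e4bf → (242, 228, 191); #4f8a4a → (79, 138, 74).
R = 242 + 0.3333 × (79 − 242) = 187.672 → 188
G = 228 + 0.3333 × (138 − 228) = 198.003 → 198
B = 191 + 0.3333 × (74 − 191) = 152.004 → 152

(188, 198, 152)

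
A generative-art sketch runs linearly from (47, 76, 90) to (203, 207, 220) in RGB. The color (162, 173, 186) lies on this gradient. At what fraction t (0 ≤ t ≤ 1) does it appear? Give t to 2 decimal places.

0.74

Invert the lerp on the R channel (largest span, 156): t = (162 − 47) / (203 − 47) = 115/156 = 0.73718.
Check on G: (173 − 76)/(207 − 76) = 0.7405 ✓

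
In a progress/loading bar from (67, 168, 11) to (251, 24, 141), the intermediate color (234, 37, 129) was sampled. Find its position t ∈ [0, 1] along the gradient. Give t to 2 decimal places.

Invert the lerp on the R channel (largest span, 184): t = (234 − 67) / (251 − 67) = 167/184 = 0.90761.
Check on G: (37 − 168)/(24 − 168) = 0.9097 ✓

0.91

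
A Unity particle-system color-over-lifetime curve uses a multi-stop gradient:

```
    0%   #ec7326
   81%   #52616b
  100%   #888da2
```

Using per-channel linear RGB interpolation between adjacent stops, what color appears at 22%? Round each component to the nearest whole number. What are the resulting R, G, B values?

22% lies between the 0% and 81% stops, so the local fraction is t = (22 − 0)/(81 − 0) = 22/81 ≈ 0.2716.
#ec7326 → (236, 115, 38); #52616b → (82, 97, 107).
R = 236 + 0.2716 × (82 − 236) = 194.174 → 194
G = 115 + 0.2716 × (97 − 115) = 110.111 → 110
B = 38 + 0.2716 × (107 − 38) = 56.74 → 57

(194, 110, 57)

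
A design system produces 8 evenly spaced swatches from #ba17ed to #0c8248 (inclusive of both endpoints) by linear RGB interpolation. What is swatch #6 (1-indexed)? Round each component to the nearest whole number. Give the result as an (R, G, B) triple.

(62, 99, 119)

With 8 swatches and endpoints inclusive, swatch 6 sits at t = (6 − 1)/(8 − 1) = 5/7 ≈ 0.7143.
#ba17ed → (186, 23, 237); #0c8248 → (12, 130, 72).
R = 186 + 0.7143 × (12 − 186) = 61.712 → 62
G = 23 + 0.7143 × (130 − 23) = 99.43 → 99
B = 237 + 0.7143 × (72 − 237) = 119.14 → 119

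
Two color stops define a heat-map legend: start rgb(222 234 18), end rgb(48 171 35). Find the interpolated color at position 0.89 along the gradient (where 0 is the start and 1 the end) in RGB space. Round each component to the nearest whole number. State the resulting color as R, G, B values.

R = 222 + 0.89 × (48 − 222) = 222 + 0.89 × -174 = 67.14 → 67
G = 234 + 0.89 × (171 − 234) = 234 + 0.89 × -63 = 177.93 → 178
B = 18 + 0.89 × (35 − 18) = 18 + 0.89 × 17 = 33.13 → 33
So the blended color is (67, 178, 33), about #43b221.

(67, 178, 33)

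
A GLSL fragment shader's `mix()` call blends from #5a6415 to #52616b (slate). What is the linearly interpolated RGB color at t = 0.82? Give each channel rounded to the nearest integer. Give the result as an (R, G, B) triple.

(83, 98, 92)

#5a6415 → (90, 100, 21); #52616b → (82, 97, 107).
R = 90 + 0.82 × (82 − 90) = 90 + 0.82 × -8 = 83.44 → 83
G = 100 + 0.82 × (97 − 100) = 100 + 0.82 × -3 = 97.54 → 98
B = 21 + 0.82 × (107 − 21) = 21 + 0.82 × 86 = 91.52 → 92
So the blended color is (83, 98, 92), about #53625c.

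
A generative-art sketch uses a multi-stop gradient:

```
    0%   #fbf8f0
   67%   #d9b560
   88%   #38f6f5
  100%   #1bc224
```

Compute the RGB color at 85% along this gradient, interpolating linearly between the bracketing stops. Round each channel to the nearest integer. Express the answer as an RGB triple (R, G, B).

85% lies between the 67% and 88% stops, so the local fraction is t = (85 − 67)/(88 − 67) = 18/21 ≈ 0.8571.
#d9b560 → (217, 181, 96); #38f6f5 → (56, 246, 245).
R = 217 + 0.8571 × (56 − 217) = 79.007 → 79
G = 181 + 0.8571 × (246 − 181) = 236.712 → 237
B = 96 + 0.8571 × (245 − 96) = 223.708 → 224

(79, 237, 224)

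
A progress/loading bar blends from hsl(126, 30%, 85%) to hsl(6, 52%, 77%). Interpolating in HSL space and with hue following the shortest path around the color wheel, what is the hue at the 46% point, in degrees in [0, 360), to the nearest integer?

Hue arc: Δh = 6 − 126 = -120° (|Δh| ≤ 180, already the shorter path).
H = 126 + 0.46 × (-120) = 70.8 → 71°

71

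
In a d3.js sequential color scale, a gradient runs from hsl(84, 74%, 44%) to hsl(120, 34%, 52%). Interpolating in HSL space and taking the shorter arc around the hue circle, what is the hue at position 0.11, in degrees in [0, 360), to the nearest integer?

88

Hue arc: Δh = 120 − 84 = 36° (|Δh| ≤ 180, already the shorter path).
H = 84 + 0.11 × (36) = 87.96 → 88°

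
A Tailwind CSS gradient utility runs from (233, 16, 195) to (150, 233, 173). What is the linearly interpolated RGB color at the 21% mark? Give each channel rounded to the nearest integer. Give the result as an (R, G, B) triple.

(216, 62, 190)

21% corresponds to t = 0.21.
R = 233 + 0.21 × (150 − 233) = 233 + 0.21 × -83 = 215.57 → 216
G = 16 + 0.21 × (233 − 16) = 16 + 0.21 × 217 = 61.57 → 62
B = 195 + 0.21 × (173 − 195) = 195 + 0.21 × -22 = 190.38 → 190
So the blended color is (216, 62, 190), about #d83ebe.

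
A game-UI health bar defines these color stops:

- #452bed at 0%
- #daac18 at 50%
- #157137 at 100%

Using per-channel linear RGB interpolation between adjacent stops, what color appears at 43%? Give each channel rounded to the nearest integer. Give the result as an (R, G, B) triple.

(197, 154, 54)

43% lies between the 0% and 50% stops, so the local fraction is t = (43 − 0)/(50 − 0) = 43/50 ≈ 0.86.
#452bed → (69, 43, 237); #daac18 → (218, 172, 24).
R = 69 + 0.86 × (218 − 69) = 197.14 → 197
G = 43 + 0.86 × (172 − 43) = 153.94 → 154
B = 237 + 0.86 × (24 − 237) = 53.82 → 54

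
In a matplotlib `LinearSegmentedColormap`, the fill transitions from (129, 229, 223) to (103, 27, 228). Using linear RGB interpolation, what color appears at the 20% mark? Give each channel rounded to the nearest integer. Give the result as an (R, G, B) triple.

(124, 189, 224)

20% corresponds to t = 0.2.
R = 129 + 0.2 × (103 − 129) = 129 + 0.2 × -26 = 123.8 → 124
G = 229 + 0.2 × (27 − 229) = 229 + 0.2 × -202 = 188.6 → 189
B = 223 + 0.2 × (228 − 223) = 223 + 0.2 × 5 = 224 → 224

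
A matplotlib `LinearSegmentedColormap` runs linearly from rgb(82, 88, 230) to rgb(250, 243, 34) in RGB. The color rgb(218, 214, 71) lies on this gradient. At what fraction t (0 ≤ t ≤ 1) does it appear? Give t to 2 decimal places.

0.81

Invert the lerp on the B channel (largest span, 196): t = (71 − 230) / (34 − 230) = -159/-196 = 0.81122.
Check on R: (218 − 82)/(250 − 82) = 0.8095 ✓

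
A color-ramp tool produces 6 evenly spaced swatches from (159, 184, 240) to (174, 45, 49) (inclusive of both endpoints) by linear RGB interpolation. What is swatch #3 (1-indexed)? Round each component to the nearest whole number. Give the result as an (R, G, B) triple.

(165, 128, 164)

With 6 swatches and endpoints inclusive, swatch 3 sits at t = (3 − 1)/(6 − 1) = 2/5 ≈ 0.4.
R = 159 + 0.4 × (174 − 159) = 165 → 165
G = 184 + 0.4 × (45 − 184) = 128.4 → 128
B = 240 + 0.4 × (49 − 240) = 163.6 → 164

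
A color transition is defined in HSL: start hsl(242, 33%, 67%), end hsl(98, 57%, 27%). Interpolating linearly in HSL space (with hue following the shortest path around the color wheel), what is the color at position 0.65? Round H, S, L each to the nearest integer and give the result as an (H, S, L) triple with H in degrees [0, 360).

(148, 49, 41)

Hue arc: Δh = 98 − 242 = -144° (|Δh| ≤ 180, already the shorter path).
H = 242 + 0.65 × (-144) = 148.4 → 148°
S = 33 + 0.65 × (57 − 33) = 48.6 → 49%
L = 67 + 0.65 × (27 − 67) = 41 → 41%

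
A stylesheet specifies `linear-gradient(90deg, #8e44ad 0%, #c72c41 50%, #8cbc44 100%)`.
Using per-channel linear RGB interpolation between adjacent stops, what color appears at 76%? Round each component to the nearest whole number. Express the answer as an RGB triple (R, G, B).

(168, 119, 67)

76% lies between the 50% and 100% stops, so the local fraction is t = (76 − 50)/(100 − 50) = 26/50 ≈ 0.52.
#c72c41 → (199, 44, 65); #8cbc44 → (140, 188, 68).
R = 199 + 0.52 × (140 − 199) = 168.32 → 168
G = 44 + 0.52 × (188 − 44) = 118.88 → 119
B = 65 + 0.52 × (68 − 65) = 66.56 → 67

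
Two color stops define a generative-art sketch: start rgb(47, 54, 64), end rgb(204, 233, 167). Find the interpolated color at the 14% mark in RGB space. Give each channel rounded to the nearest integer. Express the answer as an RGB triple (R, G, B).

(69, 79, 78)

14% corresponds to t = 0.14.
R = 47 + 0.14 × (204 − 47) = 47 + 0.14 × 157 = 68.98 → 69
G = 54 + 0.14 × (233 − 54) = 54 + 0.14 × 179 = 79.06 → 79
B = 64 + 0.14 × (167 − 64) = 64 + 0.14 × 103 = 78.42 → 78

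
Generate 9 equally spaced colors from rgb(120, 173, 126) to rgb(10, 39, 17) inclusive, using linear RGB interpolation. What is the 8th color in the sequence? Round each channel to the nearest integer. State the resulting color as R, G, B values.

With 9 swatches and endpoints inclusive, swatch 8 sits at t = (8 − 1)/(9 − 1) = 7/8 ≈ 0.875.
R = 120 + 0.875 × (10 − 120) = 23.75 → 24
G = 173 + 0.875 × (39 − 173) = 55.75 → 56
B = 126 + 0.875 × (17 − 126) = 30.625 → 31

(24, 56, 31)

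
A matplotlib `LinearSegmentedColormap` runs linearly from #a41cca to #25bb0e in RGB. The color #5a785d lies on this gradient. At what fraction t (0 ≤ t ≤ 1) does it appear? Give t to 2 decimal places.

0.58

Invert the lerp on the B channel (largest span, 188): t = (93 − 202) / (14 − 202) = -109/-188 = 0.57979.
Check on R: (90 − 164)/(37 − 164) = 0.5827 ✓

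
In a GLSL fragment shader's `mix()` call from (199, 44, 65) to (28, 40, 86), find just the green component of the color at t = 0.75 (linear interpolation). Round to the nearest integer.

41

G = 44 + 0.75 × (40 − 44) = 41 → 41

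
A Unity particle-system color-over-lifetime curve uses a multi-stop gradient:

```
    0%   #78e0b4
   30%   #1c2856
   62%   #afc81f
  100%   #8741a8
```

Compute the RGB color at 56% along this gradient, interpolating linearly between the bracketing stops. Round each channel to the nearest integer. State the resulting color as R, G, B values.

(147, 170, 41)

56% lies between the 30% and 62% stops, so the local fraction is t = (56 − 30)/(62 − 30) = 26/32 ≈ 0.8125.
#1c2856 → (28, 40, 86); #afc81f → (175, 200, 31).
R = 28 + 0.8125 × (175 − 28) = 147.438 → 147
G = 40 + 0.8125 × (200 − 40) = 170 → 170
B = 86 + 0.8125 × (31 − 86) = 41.312 → 41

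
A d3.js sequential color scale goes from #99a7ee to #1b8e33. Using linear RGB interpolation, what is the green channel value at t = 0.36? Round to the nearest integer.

G₁ = 167 (from #99a7ee), G₂ = 142 (from #1b8e33).
G = 167 + 0.36 × (142 − 167) = 158 → 158

158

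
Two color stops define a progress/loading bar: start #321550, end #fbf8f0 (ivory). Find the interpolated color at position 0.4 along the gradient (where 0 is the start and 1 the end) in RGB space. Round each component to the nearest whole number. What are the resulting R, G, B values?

(130, 112, 144)

#321550 → (50, 21, 80); #fbf8f0 → (251, 248, 240).
R = 50 + 0.4 × (251 − 50) = 50 + 0.4 × 201 = 130.4 → 130
G = 21 + 0.4 × (248 − 21) = 21 + 0.4 × 227 = 111.8 → 112
B = 80 + 0.4 × (240 − 80) = 80 + 0.4 × 160 = 144 → 144
So the blended color is (130, 112, 144), about #827090.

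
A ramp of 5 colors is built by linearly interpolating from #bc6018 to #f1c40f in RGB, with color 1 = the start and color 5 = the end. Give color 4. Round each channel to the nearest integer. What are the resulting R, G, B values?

With 5 swatches and endpoints inclusive, swatch 4 sits at t = (4 − 1)/(5 − 1) = 3/4 ≈ 0.75.
#bc6018 → (188, 96, 24); #f1c40f → (241, 196, 15).
R = 188 + 0.75 × (241 − 188) = 227.75 → 228
G = 96 + 0.75 × (196 − 96) = 171 → 171
B = 24 + 0.75 × (15 − 24) = 17.25 → 17

(228, 171, 17)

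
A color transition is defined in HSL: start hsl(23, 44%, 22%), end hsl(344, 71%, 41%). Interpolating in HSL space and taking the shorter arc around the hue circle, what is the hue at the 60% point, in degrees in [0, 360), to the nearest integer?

0

Hue: 344 − 23 = 321°, but |321| > 180 so the shorter arc goes the other way: Δh = 321 − 360 = -39°.
H = 23 + 0.6 × (-39) = -0.4 → 0°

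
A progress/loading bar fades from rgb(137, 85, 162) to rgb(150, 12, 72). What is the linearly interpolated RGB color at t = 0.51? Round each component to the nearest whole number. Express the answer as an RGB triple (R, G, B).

R = 137 + 0.51 × (150 − 137) = 137 + 0.51 × 13 = 143.63 → 144
G = 85 + 0.51 × (12 − 85) = 85 + 0.51 × -73 = 47.77 → 48
B = 162 + 0.51 × (72 − 162) = 162 + 0.51 × -90 = 116.1 → 116

(144, 48, 116)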